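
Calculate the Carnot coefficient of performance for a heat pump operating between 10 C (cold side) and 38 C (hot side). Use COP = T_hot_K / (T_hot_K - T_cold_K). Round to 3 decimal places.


Convert to Kelvin:
  T_hot = 38 + 273.15 = 311.15 K
  T_cold = 10 + 273.15 = 283.15 K
Apply Carnot COP formula:
  COP = T_hot_K / (T_hot_K - T_cold_K) = 311.15 / 28.0
  COP = 11.113

11.113


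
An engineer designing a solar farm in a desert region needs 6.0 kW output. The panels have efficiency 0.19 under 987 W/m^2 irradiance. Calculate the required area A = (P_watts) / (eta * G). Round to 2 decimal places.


Convert target power to watts: P = 6.0 * 1000 = 6000.0 W
Compute denominator: eta * G = 0.19 * 987 = 187.53
Required area A = P / (eta * G) = 6000.0 / 187.53
A = 31.99 m^2

31.99


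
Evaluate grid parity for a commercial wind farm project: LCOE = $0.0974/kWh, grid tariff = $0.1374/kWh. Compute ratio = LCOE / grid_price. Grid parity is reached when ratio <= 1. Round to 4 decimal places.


Compare LCOE to grid price:
  LCOE = $0.0974/kWh, Grid price = $0.1374/kWh
  Ratio = LCOE / grid_price = 0.0974 / 0.1374 = 0.7089
  Grid parity achieved (ratio <= 1)? yes

0.7089


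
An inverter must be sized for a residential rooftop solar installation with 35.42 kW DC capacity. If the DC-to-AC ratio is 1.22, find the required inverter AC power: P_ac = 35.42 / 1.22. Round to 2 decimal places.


The inverter AC capacity is determined by the DC/AC ratio.
Given: P_dc = 35.42 kW, DC/AC ratio = 1.22
P_ac = P_dc / ratio = 35.42 / 1.22
P_ac = 29.03 kW

29.03


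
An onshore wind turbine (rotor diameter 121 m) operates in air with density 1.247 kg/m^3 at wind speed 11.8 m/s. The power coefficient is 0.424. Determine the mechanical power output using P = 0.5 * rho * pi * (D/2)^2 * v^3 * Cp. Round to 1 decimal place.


Step 1 -- Compute swept area:
  A = pi * (D/2)^2 = pi * (121/2)^2 = 11499.01 m^2
Step 2 -- Apply wind power equation:
  P = 0.5 * rho * A * v^3 * Cp
  v^3 = 11.8^3 = 1643.032
  P = 0.5 * 1.247 * 11499.01 * 1643.032 * 0.424
  P = 4994694.8 W

4994694.8


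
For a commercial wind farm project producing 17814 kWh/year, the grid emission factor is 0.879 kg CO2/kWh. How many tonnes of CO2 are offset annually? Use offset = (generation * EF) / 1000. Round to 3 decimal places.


CO2 offset in kg = generation * emission_factor
CO2 offset = 17814 * 0.879 = 15658.51 kg
Convert to tonnes:
  CO2 offset = 15658.51 / 1000 = 15.659 tonnes

15.659


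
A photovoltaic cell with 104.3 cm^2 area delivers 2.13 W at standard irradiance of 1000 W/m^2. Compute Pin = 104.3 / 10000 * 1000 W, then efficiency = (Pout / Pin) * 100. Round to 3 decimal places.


First compute the input power:
  Pin = area_cm2 / 10000 * G = 104.3 / 10000 * 1000 = 10.43 W
Then compute efficiency:
  Efficiency = (Pout / Pin) * 100 = (2.13 / 10.43) * 100
  Efficiency = 20.422%

20.422


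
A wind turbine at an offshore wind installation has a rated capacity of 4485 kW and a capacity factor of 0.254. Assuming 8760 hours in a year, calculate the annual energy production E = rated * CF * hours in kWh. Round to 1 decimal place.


Annual energy = rated_kW * capacity_factor * hours_per_year
Given: P_rated = 4485 kW, CF = 0.254, hours = 8760
E = 4485 * 0.254 * 8760
E = 9979304.4 kWh

9979304.4


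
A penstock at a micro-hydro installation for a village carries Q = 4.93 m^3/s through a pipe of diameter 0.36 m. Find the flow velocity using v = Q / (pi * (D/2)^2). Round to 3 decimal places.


Compute pipe cross-sectional area:
  A = pi * (D/2)^2 = pi * (0.36/2)^2 = 0.1018 m^2
Calculate velocity:
  v = Q / A = 4.93 / 0.1018
  v = 48.434 m/s

48.434


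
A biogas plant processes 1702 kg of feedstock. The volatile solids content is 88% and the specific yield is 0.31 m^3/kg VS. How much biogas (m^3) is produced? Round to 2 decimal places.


Compute volatile solids:
  VS = mass * VS_fraction = 1702 * 0.88 = 1497.76 kg
Calculate biogas volume:
  Biogas = VS * specific_yield = 1497.76 * 0.31
  Biogas = 464.31 m^3

464.31


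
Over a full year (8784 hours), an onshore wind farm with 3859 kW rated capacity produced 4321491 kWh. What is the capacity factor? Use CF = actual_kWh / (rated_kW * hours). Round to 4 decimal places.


Capacity factor = actual output / maximum possible output
Maximum possible = rated * hours = 3859 * 8784 = 33897456 kWh
CF = 4321491 / 33897456
CF = 0.1275

0.1275


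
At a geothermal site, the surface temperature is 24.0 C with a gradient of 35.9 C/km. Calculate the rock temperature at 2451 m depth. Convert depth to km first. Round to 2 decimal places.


Convert depth to km: 2451 / 1000 = 2.451 km
Temperature increase = gradient * depth_km = 35.9 * 2.451 = 87.99 C
Temperature at depth = T_surface + delta_T = 24.0 + 87.99
T = 111.99 C

111.99


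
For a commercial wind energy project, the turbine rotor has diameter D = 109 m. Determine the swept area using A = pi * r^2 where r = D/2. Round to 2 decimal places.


Compute the rotor radius:
  r = D / 2 = 109 / 2 = 54.5 m
Calculate swept area:
  A = pi * r^2 = pi * 54.5^2
  A = 9331.32 m^2

9331.32


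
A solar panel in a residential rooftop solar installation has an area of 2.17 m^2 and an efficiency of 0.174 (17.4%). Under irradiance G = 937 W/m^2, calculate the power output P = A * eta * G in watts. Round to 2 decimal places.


Use the solar power formula P = A * eta * G.
Given: A = 2.17 m^2, eta = 0.174, G = 937 W/m^2
P = 2.17 * 0.174 * 937
P = 353.79 W

353.79


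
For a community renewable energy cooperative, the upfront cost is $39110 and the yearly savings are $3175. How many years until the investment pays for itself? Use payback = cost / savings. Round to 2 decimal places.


Simple payback period = initial cost / annual savings
Payback = 39110 / 3175
Payback = 12.32 years

12.32


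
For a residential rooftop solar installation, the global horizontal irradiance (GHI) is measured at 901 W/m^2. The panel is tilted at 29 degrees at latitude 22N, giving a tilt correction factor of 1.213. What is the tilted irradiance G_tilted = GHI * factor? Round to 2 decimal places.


Identify the given values:
  GHI = 901 W/m^2, tilt correction factor = 1.213
Apply the formula G_tilted = GHI * factor:
  G_tilted = 901 * 1.213
  G_tilted = 1092.91 W/m^2

1092.91


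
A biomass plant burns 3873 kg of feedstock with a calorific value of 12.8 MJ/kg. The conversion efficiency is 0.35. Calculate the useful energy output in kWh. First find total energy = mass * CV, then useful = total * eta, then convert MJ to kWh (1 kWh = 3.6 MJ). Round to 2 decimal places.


Total energy = mass * CV = 3873 * 12.8 = 49574.4 MJ
Useful energy = total * eta = 49574.4 * 0.35 = 17351.04 MJ
Convert to kWh: 17351.04 / 3.6
Useful energy = 4819.73 kWh

4819.73


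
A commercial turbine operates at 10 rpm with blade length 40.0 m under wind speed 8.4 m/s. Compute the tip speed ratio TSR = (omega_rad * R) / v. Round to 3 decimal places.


Convert rotational speed to rad/s:
  omega = 10 * 2 * pi / 60 = 1.0472 rad/s
Compute tip speed:
  v_tip = omega * R = 1.0472 * 40.0 = 41.888 m/s
Tip speed ratio:
  TSR = v_tip / v_wind = 41.888 / 8.4 = 4.987

4.987


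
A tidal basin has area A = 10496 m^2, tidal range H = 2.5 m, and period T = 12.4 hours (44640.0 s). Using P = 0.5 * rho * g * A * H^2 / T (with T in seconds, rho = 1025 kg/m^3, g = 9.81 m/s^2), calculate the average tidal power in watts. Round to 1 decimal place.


Convert period to seconds: T = 12.4 * 3600 = 44640.0 s
H^2 = 2.5^2 = 6.25
P = 0.5 * rho * g * A * H^2 / T
P = 0.5 * 1025 * 9.81 * 10496 * 6.25 / 44640.0
P = 7388.3 W

7388.3


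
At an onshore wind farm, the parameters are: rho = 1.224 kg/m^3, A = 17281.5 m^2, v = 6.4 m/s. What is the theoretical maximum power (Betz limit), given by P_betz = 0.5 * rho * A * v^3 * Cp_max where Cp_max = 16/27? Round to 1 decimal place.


The Betz coefficient Cp_max = 16/27 = 0.5926
v^3 = 6.4^3 = 262.144
P_betz = 0.5 * rho * A * v^3 * Cp_max
P_betz = 0.5 * 1.224 * 17281.5 * 262.144 * 0.5926
P_betz = 1642967.6 W

1642967.6


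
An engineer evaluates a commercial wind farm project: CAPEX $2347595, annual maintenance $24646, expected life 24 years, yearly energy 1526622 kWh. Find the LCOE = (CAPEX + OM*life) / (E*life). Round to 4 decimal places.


Total cost = CAPEX + OM * lifetime = 2347595 + 24646 * 24 = 2347595 + 591504 = 2939099
Total generation = annual * lifetime = 1526622 * 24 = 36638928 kWh
LCOE = 2939099 / 36638928
LCOE = 0.0802 $/kWh

0.0802


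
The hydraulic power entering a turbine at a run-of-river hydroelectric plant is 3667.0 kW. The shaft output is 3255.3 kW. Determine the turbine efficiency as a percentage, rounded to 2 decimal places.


Turbine efficiency = (output power / input power) * 100
eta = (3255.3 / 3667.0) * 100
eta = 88.77%

88.77


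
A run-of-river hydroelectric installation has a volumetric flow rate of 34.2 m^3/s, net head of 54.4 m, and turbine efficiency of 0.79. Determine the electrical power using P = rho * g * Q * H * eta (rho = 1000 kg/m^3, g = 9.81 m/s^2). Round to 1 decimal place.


Apply the hydropower formula P = rho * g * Q * H * eta
rho * g = 1000 * 9.81 = 9810.0
P = 9810.0 * 34.2 * 54.4 * 0.79
P = 14418534.0 W

14418534.0


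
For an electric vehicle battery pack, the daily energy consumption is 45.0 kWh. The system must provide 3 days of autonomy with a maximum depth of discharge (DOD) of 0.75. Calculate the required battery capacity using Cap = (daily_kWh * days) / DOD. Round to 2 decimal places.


Total energy needed = daily * days = 45.0 * 3 = 135.0 kWh
Account for depth of discharge:
  Cap = total_energy / DOD = 135.0 / 0.75
  Cap = 180.00 kWh

180.00


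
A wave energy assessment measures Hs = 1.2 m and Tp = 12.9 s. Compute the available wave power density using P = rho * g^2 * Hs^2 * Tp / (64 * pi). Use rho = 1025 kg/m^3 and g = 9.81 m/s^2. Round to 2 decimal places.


Apply wave power formula:
  g^2 = 9.81^2 = 96.2361
  Hs^2 = 1.2^2 = 1.44
  Numerator = rho * g^2 * Hs^2 * Tp = 1025 * 96.2361 * 1.44 * 12.9 = 1832373.84
  Denominator = 64 * pi = 201.0619
  P = 1832373.84 / 201.0619 = 9113.48 W/m

9113.48


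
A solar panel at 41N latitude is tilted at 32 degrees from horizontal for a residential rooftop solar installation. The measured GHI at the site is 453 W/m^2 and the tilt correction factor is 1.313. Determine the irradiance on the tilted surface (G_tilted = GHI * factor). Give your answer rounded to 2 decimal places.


Identify the given values:
  GHI = 453 W/m^2, tilt correction factor = 1.313
Apply the formula G_tilted = GHI * factor:
  G_tilted = 453 * 1.313
  G_tilted = 594.79 W/m^2

594.79


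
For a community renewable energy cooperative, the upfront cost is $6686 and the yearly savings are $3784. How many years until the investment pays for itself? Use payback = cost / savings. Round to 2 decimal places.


Simple payback period = initial cost / annual savings
Payback = 6686 / 3784
Payback = 1.77 years

1.77


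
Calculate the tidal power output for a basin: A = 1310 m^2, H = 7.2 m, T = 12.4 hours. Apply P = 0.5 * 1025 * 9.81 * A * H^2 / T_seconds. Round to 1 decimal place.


Convert period to seconds: T = 12.4 * 3600 = 44640.0 s
H^2 = 7.2^2 = 51.84
P = 0.5 * rho * g * A * H^2 / T
P = 0.5 * 1025 * 9.81 * 1310 * 51.84 / 44640.0
P = 7648.5 W

7648.5


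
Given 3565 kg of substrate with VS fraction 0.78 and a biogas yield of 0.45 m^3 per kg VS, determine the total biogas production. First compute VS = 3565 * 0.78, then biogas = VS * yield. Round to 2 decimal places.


Compute volatile solids:
  VS = mass * VS_fraction = 3565 * 0.78 = 2780.7 kg
Calculate biogas volume:
  Biogas = VS * specific_yield = 2780.7 * 0.45
  Biogas = 1251.32 m^3

1251.32


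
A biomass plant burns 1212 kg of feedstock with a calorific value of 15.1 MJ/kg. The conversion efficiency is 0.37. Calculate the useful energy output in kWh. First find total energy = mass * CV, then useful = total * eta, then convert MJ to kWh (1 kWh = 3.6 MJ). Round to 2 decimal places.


Total energy = mass * CV = 1212 * 15.1 = 18301.2 MJ
Useful energy = total * eta = 18301.2 * 0.37 = 6771.44 MJ
Convert to kWh: 6771.44 / 3.6
Useful energy = 1880.96 kWh

1880.96


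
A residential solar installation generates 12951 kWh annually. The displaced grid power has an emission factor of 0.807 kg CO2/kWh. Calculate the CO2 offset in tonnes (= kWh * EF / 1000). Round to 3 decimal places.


CO2 offset in kg = generation * emission_factor
CO2 offset = 12951 * 0.807 = 10451.46 kg
Convert to tonnes:
  CO2 offset = 10451.46 / 1000 = 10.451 tonnes

10.451


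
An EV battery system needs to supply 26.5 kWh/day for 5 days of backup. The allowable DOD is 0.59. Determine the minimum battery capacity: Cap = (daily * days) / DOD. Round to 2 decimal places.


Total energy needed = daily * days = 26.5 * 5 = 132.5 kWh
Account for depth of discharge:
  Cap = total_energy / DOD = 132.5 / 0.59
  Cap = 224.58 kWh

224.58


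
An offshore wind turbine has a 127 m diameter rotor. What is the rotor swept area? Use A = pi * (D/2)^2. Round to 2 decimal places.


Compute the rotor radius:
  r = D / 2 = 127 / 2 = 63.5 m
Calculate swept area:
  A = pi * r^2 = pi * 63.5^2
  A = 12667.69 m^2

12667.69


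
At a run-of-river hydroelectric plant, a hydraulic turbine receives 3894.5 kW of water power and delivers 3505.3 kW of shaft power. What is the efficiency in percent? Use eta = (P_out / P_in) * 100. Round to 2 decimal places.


Turbine efficiency = (output power / input power) * 100
eta = (3505.3 / 3894.5) * 100
eta = 90.01%

90.01


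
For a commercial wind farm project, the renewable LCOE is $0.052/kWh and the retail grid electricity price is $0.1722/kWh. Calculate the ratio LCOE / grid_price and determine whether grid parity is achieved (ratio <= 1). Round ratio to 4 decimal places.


Compare LCOE to grid price:
  LCOE = $0.052/kWh, Grid price = $0.1722/kWh
  Ratio = LCOE / grid_price = 0.052 / 0.1722 = 0.3020
  Grid parity achieved (ratio <= 1)? yes

0.3020


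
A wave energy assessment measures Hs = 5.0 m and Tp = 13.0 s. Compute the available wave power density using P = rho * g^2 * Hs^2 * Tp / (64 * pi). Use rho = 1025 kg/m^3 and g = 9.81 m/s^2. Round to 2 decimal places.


Apply wave power formula:
  g^2 = 9.81^2 = 96.2361
  Hs^2 = 5.0^2 = 25.0
  Numerator = rho * g^2 * Hs^2 * Tp = 1025 * 96.2361 * 25.0 * 13.0 = 32058650.81
  Denominator = 64 * pi = 201.0619
  P = 32058650.81 / 201.0619 = 159446.65 W/m

159446.65


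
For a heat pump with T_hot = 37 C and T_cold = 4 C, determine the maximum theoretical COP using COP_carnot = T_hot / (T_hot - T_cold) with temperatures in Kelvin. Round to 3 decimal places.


Convert to Kelvin:
  T_hot = 37 + 273.15 = 310.15 K
  T_cold = 4 + 273.15 = 277.15 K
Apply Carnot COP formula:
  COP = T_hot_K / (T_hot_K - T_cold_K) = 310.15 / 33.0
  COP = 9.398

9.398


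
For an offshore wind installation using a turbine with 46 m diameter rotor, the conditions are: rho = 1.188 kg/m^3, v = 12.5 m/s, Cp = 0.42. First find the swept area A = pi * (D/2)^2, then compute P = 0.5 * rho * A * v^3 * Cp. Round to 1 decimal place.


Step 1 -- Compute swept area:
  A = pi * (D/2)^2 = pi * (46/2)^2 = 1661.9 m^2
Step 2 -- Apply wind power equation:
  P = 0.5 * rho * A * v^3 * Cp
  v^3 = 12.5^3 = 1953.125
  P = 0.5 * 1.188 * 1661.9 * 1953.125 * 0.42
  P = 809788.0 W

809788.0


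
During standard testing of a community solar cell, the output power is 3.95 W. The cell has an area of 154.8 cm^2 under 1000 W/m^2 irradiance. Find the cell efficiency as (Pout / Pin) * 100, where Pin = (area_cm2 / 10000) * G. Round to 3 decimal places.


First compute the input power:
  Pin = area_cm2 / 10000 * G = 154.8 / 10000 * 1000 = 15.48 W
Then compute efficiency:
  Efficiency = (Pout / Pin) * 100 = (3.95 / 15.48) * 100
  Efficiency = 25.517%

25.517


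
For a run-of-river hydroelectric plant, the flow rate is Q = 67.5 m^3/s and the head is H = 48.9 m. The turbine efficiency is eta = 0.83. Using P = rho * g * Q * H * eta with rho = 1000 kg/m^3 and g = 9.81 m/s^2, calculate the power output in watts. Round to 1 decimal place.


Apply the hydropower formula P = rho * g * Q * H * eta
rho * g = 1000 * 9.81 = 9810.0
P = 9810.0 * 67.5 * 48.9 * 0.83
P = 26875696.7 W

26875696.7


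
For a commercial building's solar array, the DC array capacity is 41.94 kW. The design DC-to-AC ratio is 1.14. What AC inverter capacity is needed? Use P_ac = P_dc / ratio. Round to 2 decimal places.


The inverter AC capacity is determined by the DC/AC ratio.
Given: P_dc = 41.94 kW, DC/AC ratio = 1.14
P_ac = P_dc / ratio = 41.94 / 1.14
P_ac = 36.79 kW

36.79


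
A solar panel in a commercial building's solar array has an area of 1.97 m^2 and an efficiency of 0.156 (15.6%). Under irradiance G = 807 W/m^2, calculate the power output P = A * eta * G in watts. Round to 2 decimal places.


Use the solar power formula P = A * eta * G.
Given: A = 1.97 m^2, eta = 0.156, G = 807 W/m^2
P = 1.97 * 0.156 * 807
P = 248.01 W

248.01


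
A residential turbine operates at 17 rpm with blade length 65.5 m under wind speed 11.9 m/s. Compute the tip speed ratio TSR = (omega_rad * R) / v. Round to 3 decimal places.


Convert rotational speed to rad/s:
  omega = 17 * 2 * pi / 60 = 1.7802 rad/s
Compute tip speed:
  v_tip = omega * R = 1.7802 * 65.5 = 116.605 m/s
Tip speed ratio:
  TSR = v_tip / v_wind = 116.605 / 11.9 = 9.799

9.799


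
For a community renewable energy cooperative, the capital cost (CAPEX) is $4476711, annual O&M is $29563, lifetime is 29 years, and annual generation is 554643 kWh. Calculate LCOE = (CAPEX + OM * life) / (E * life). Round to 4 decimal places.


Total cost = CAPEX + OM * lifetime = 4476711 + 29563 * 29 = 4476711 + 857327 = 5334038
Total generation = annual * lifetime = 554643 * 29 = 16084647 kWh
LCOE = 5334038 / 16084647
LCOE = 0.3316 $/kWh

0.3316


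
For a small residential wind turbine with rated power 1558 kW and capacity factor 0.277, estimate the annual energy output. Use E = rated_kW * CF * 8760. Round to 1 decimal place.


Annual energy = rated_kW * capacity_factor * hours_per_year
Given: P_rated = 1558 kW, CF = 0.277, hours = 8760
E = 1558 * 0.277 * 8760
E = 3780518.2 kWh

3780518.2


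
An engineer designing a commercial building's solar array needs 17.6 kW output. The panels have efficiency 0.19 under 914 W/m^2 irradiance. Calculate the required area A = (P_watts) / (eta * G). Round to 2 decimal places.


Convert target power to watts: P = 17.6 * 1000 = 17600.0 W
Compute denominator: eta * G = 0.19 * 914 = 173.66
Required area A = P / (eta * G) = 17600.0 / 173.66
A = 101.35 m^2

101.35


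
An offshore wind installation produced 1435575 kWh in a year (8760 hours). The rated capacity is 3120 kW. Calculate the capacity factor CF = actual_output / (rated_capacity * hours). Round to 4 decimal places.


Capacity factor = actual output / maximum possible output
Maximum possible = rated * hours = 3120 * 8760 = 27331200 kWh
CF = 1435575 / 27331200
CF = 0.0525

0.0525


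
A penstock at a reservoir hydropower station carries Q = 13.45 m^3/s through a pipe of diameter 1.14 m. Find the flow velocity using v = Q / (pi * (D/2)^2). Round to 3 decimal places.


Compute pipe cross-sectional area:
  A = pi * (D/2)^2 = pi * (1.14/2)^2 = 1.0207 m^2
Calculate velocity:
  v = Q / A = 13.45 / 1.0207
  v = 13.177 m/s

13.177


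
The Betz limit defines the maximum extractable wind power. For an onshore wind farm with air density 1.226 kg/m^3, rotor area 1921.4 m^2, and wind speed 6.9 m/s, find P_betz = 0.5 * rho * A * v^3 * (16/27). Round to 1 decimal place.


The Betz coefficient Cp_max = 16/27 = 0.5926
v^3 = 6.9^3 = 328.509
P_betz = 0.5 * rho * A * v^3 * Cp_max
P_betz = 0.5 * 1.226 * 1921.4 * 328.509 * 0.5926
P_betz = 229288.2 W

229288.2


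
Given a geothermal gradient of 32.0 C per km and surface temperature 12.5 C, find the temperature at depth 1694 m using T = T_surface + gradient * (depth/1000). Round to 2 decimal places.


Convert depth to km: 1694 / 1000 = 1.694 km
Temperature increase = gradient * depth_km = 32.0 * 1.694 = 54.21 C
Temperature at depth = T_surface + delta_T = 12.5 + 54.21
T = 66.71 C

66.71


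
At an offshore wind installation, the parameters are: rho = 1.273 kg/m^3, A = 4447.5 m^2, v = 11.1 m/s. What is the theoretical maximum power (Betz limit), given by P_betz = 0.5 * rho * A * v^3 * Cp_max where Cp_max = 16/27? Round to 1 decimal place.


The Betz coefficient Cp_max = 16/27 = 0.5926
v^3 = 11.1^3 = 1367.631
P_betz = 0.5 * rho * A * v^3 * Cp_max
P_betz = 0.5 * 1.273 * 4447.5 * 1367.631 * 0.5926
P_betz = 2294243.6 W

2294243.6


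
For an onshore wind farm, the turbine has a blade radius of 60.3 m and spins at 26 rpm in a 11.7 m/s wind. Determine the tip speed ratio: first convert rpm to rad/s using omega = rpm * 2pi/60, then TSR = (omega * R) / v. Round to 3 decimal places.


Convert rotational speed to rad/s:
  omega = 26 * 2 * pi / 60 = 2.7227 rad/s
Compute tip speed:
  v_tip = omega * R = 2.7227 * 60.3 = 164.18 m/s
Tip speed ratio:
  TSR = v_tip / v_wind = 164.18 / 11.7 = 14.032

14.032


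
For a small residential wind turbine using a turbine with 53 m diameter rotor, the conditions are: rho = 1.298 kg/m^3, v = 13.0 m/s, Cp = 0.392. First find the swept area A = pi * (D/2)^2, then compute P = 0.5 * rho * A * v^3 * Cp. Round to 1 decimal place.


Step 1 -- Compute swept area:
  A = pi * (D/2)^2 = pi * (53/2)^2 = 2206.18 m^2
Step 2 -- Apply wind power equation:
  P = 0.5 * rho * A * v^3 * Cp
  v^3 = 13.0^3 = 2197.0
  P = 0.5 * 1.298 * 2206.18 * 2197.0 * 0.392
  P = 1233111.8 W

1233111.8


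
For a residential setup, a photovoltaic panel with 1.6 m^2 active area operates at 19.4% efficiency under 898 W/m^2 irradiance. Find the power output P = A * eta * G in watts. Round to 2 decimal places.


Use the solar power formula P = A * eta * G.
Given: A = 1.6 m^2, eta = 0.194, G = 898 W/m^2
P = 1.6 * 0.194 * 898
P = 278.74 W

278.74


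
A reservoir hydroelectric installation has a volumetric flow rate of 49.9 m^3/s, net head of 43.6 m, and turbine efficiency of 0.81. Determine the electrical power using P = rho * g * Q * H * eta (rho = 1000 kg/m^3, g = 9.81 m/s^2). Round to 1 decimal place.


Apply the hydropower formula P = rho * g * Q * H * eta
rho * g = 1000 * 9.81 = 9810.0
P = 9810.0 * 49.9 * 43.6 * 0.81
P = 17287853.0 W

17287853.0


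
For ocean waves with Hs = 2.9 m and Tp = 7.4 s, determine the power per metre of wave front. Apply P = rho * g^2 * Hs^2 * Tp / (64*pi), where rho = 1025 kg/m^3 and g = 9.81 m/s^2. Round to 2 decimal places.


Apply wave power formula:
  g^2 = 9.81^2 = 96.2361
  Hs^2 = 2.9^2 = 8.41
  Numerator = rho * g^2 * Hs^2 * Tp = 1025 * 96.2361 * 8.41 * 7.4 = 6138886.38
  Denominator = 64 * pi = 201.0619
  P = 6138886.38 / 201.0619 = 30532.32 W/m

30532.32


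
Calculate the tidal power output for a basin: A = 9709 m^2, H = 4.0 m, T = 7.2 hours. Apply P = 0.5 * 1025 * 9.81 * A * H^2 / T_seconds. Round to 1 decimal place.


Convert period to seconds: T = 7.2 * 3600 = 25920.0 s
H^2 = 4.0^2 = 16.0
P = 0.5 * rho * g * A * H^2 / T
P = 0.5 * 1025 * 9.81 * 9709 * 16.0 / 25920.0
P = 30131.6 W

30131.6


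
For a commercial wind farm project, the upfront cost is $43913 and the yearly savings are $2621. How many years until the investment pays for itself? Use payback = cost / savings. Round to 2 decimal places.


Simple payback period = initial cost / annual savings
Payback = 43913 / 2621
Payback = 16.75 years

16.75


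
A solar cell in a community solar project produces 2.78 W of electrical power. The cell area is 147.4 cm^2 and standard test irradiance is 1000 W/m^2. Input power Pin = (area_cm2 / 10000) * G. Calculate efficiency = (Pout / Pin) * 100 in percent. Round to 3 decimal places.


First compute the input power:
  Pin = area_cm2 / 10000 * G = 147.4 / 10000 * 1000 = 14.74 W
Then compute efficiency:
  Efficiency = (Pout / Pin) * 100 = (2.78 / 14.74) * 100
  Efficiency = 18.860%

18.860


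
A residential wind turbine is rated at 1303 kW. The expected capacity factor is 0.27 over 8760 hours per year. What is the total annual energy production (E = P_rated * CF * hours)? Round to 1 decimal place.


Annual energy = rated_kW * capacity_factor * hours_per_year
Given: P_rated = 1303 kW, CF = 0.27, hours = 8760
E = 1303 * 0.27 * 8760
E = 3081855.6 kWh

3081855.6


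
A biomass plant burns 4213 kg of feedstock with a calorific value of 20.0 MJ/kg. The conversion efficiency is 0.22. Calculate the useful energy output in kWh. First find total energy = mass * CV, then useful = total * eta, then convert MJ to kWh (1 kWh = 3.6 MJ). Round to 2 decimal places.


Total energy = mass * CV = 4213 * 20.0 = 84260.0 MJ
Useful energy = total * eta = 84260.0 * 0.22 = 18537.2 MJ
Convert to kWh: 18537.2 / 3.6
Useful energy = 5149.22 kWh

5149.22


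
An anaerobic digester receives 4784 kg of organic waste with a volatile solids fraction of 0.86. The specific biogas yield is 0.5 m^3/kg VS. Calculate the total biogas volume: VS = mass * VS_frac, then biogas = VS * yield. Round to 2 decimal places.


Compute volatile solids:
  VS = mass * VS_fraction = 4784 * 0.86 = 4114.24 kg
Calculate biogas volume:
  Biogas = VS * specific_yield = 4114.24 * 0.5
  Biogas = 2057.12 m^3

2057.12


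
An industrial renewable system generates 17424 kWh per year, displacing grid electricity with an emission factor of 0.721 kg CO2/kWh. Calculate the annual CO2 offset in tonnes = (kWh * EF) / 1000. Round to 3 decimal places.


CO2 offset in kg = generation * emission_factor
CO2 offset = 17424 * 0.721 = 12562.7 kg
Convert to tonnes:
  CO2 offset = 12562.7 / 1000 = 12.563 tonnes

12.563


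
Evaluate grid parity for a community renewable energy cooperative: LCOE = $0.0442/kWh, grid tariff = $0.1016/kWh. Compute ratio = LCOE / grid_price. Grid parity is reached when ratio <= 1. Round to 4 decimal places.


Compare LCOE to grid price:
  LCOE = $0.0442/kWh, Grid price = $0.1016/kWh
  Ratio = LCOE / grid_price = 0.0442 / 0.1016 = 0.4350
  Grid parity achieved (ratio <= 1)? yes

0.4350


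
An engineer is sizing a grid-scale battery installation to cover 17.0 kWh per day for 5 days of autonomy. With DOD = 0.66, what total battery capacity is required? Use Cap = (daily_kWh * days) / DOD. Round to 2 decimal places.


Total energy needed = daily * days = 17.0 * 5 = 85.0 kWh
Account for depth of discharge:
  Cap = total_energy / DOD = 85.0 / 0.66
  Cap = 128.79 kWh

128.79


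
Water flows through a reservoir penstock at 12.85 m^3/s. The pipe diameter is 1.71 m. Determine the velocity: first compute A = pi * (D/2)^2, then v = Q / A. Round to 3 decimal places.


Compute pipe cross-sectional area:
  A = pi * (D/2)^2 = pi * (1.71/2)^2 = 2.2966 m^2
Calculate velocity:
  v = Q / A = 12.85 / 2.2966
  v = 5.595 m/s

5.595


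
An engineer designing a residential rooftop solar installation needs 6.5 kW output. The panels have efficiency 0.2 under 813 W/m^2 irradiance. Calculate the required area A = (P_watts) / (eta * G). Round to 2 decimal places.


Convert target power to watts: P = 6.5 * 1000 = 6500.0 W
Compute denominator: eta * G = 0.2 * 813 = 162.6
Required area A = P / (eta * G) = 6500.0 / 162.6
A = 39.98 m^2

39.98


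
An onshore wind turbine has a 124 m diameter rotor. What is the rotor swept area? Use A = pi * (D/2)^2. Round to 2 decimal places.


Compute the rotor radius:
  r = D / 2 = 124 / 2 = 62.0 m
Calculate swept area:
  A = pi * r^2 = pi * 62.0^2
  A = 12076.28 m^2

12076.28


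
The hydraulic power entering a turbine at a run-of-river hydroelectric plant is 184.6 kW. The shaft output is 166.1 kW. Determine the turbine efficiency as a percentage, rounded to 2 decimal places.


Turbine efficiency = (output power / input power) * 100
eta = (166.1 / 184.6) * 100
eta = 89.98%

89.98


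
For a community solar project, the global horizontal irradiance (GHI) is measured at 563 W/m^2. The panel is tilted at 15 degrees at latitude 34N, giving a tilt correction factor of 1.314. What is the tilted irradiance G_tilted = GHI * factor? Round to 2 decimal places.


Identify the given values:
  GHI = 563 W/m^2, tilt correction factor = 1.314
Apply the formula G_tilted = GHI * factor:
  G_tilted = 563 * 1.314
  G_tilted = 739.78 W/m^2

739.78


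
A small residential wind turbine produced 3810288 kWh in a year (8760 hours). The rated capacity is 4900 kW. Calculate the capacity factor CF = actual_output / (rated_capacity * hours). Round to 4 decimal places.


Capacity factor = actual output / maximum possible output
Maximum possible = rated * hours = 4900 * 8760 = 42924000 kWh
CF = 3810288 / 42924000
CF = 0.0888

0.0888


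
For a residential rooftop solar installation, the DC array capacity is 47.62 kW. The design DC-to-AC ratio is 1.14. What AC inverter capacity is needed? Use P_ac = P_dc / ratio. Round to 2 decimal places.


The inverter AC capacity is determined by the DC/AC ratio.
Given: P_dc = 47.62 kW, DC/AC ratio = 1.14
P_ac = P_dc / ratio = 47.62 / 1.14
P_ac = 41.77 kW

41.77


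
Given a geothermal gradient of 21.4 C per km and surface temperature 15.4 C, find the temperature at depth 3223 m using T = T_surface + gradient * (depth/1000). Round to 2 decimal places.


Convert depth to km: 3223 / 1000 = 3.223 km
Temperature increase = gradient * depth_km = 21.4 * 3.223 = 68.97 C
Temperature at depth = T_surface + delta_T = 15.4 + 68.97
T = 84.37 C

84.37


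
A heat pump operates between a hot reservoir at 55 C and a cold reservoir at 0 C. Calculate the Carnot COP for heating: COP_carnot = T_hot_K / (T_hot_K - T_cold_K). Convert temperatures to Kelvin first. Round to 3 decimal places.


Convert to Kelvin:
  T_hot = 55 + 273.15 = 328.15 K
  T_cold = 0 + 273.15 = 273.15 K
Apply Carnot COP formula:
  COP = T_hot_K / (T_hot_K - T_cold_K) = 328.15 / 55.0
  COP = 5.966

5.966


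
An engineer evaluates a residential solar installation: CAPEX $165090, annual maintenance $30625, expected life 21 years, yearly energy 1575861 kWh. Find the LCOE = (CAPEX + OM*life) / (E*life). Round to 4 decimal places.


Total cost = CAPEX + OM * lifetime = 165090 + 30625 * 21 = 165090 + 643125 = 808215
Total generation = annual * lifetime = 1575861 * 21 = 33093081 kWh
LCOE = 808215 / 33093081
LCOE = 0.0244 $/kWh

0.0244


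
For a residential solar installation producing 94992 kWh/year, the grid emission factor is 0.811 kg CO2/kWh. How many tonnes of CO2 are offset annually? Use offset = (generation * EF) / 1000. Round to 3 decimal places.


CO2 offset in kg = generation * emission_factor
CO2 offset = 94992 * 0.811 = 77038.51 kg
Convert to tonnes:
  CO2 offset = 77038.51 / 1000 = 77.039 tonnes

77.039


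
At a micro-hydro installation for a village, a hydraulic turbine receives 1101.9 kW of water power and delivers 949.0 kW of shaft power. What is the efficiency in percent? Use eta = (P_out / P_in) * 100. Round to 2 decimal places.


Turbine efficiency = (output power / input power) * 100
eta = (949.0 / 1101.9) * 100
eta = 86.12%

86.12


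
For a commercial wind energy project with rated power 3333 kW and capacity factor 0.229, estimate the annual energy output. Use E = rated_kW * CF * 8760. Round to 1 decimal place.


Annual energy = rated_kW * capacity_factor * hours_per_year
Given: P_rated = 3333 kW, CF = 0.229, hours = 8760
E = 3333 * 0.229 * 8760
E = 6686131.3 kWh

6686131.3


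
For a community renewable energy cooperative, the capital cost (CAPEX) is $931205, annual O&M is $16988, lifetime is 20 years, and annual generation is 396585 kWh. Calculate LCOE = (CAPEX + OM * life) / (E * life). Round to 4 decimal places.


Total cost = CAPEX + OM * lifetime = 931205 + 16988 * 20 = 931205 + 339760 = 1270965
Total generation = annual * lifetime = 396585 * 20 = 7931700 kWh
LCOE = 1270965 / 7931700
LCOE = 0.1602 $/kWh

0.1602


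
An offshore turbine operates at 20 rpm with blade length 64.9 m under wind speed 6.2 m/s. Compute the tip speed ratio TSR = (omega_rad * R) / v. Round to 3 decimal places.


Convert rotational speed to rad/s:
  omega = 20 * 2 * pi / 60 = 2.0944 rad/s
Compute tip speed:
  v_tip = omega * R = 2.0944 * 64.9 = 135.926 m/s
Tip speed ratio:
  TSR = v_tip / v_wind = 135.926 / 6.2 = 21.924

21.924


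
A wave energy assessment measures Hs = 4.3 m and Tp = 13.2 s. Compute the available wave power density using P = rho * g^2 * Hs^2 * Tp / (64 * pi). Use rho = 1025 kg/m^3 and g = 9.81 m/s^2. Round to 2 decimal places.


Apply wave power formula:
  g^2 = 9.81^2 = 96.2361
  Hs^2 = 4.3^2 = 18.49
  Numerator = rho * g^2 * Hs^2 * Tp = 1025 * 96.2361 * 18.49 * 13.2 = 24075356.27
  Denominator = 64 * pi = 201.0619
  P = 24075356.27 / 201.0619 = 119741.00 W/m

119741.00


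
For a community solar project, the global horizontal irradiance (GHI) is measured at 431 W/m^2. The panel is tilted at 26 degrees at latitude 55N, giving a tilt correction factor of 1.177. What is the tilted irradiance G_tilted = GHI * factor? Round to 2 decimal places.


Identify the given values:
  GHI = 431 W/m^2, tilt correction factor = 1.177
Apply the formula G_tilted = GHI * factor:
  G_tilted = 431 * 1.177
  G_tilted = 507.29 W/m^2

507.29


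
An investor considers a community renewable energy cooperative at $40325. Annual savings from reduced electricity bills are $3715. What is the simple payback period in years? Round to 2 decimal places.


Simple payback period = initial cost / annual savings
Payback = 40325 / 3715
Payback = 10.85 years

10.85


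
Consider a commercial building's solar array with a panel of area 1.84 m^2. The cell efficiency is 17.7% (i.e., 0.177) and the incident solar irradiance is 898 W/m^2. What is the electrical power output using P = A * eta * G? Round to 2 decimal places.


Use the solar power formula P = A * eta * G.
Given: A = 1.84 m^2, eta = 0.177, G = 898 W/m^2
P = 1.84 * 0.177 * 898
P = 292.46 W

292.46


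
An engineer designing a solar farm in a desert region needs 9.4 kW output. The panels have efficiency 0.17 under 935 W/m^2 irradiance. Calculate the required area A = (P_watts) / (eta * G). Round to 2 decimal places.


Convert target power to watts: P = 9.4 * 1000 = 9400.0 W
Compute denominator: eta * G = 0.17 * 935 = 158.95
Required area A = P / (eta * G) = 9400.0 / 158.95
A = 59.14 m^2

59.14


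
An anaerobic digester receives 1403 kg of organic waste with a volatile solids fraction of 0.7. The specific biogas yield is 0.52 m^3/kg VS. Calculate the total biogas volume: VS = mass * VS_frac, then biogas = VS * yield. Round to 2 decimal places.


Compute volatile solids:
  VS = mass * VS_fraction = 1403 * 0.7 = 982.1 kg
Calculate biogas volume:
  Biogas = VS * specific_yield = 982.1 * 0.52
  Biogas = 510.69 m^3

510.69


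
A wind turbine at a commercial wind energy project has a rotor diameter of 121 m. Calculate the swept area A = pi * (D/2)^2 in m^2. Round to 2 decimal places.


Compute the rotor radius:
  r = D / 2 = 121 / 2 = 60.5 m
Calculate swept area:
  A = pi * r^2 = pi * 60.5^2
  A = 11499.01 m^2

11499.01


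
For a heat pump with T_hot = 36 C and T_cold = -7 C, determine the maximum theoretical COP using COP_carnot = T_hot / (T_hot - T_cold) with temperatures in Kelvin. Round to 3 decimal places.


Convert to Kelvin:
  T_hot = 36 + 273.15 = 309.15 K
  T_cold = -7 + 273.15 = 266.15 K
Apply Carnot COP formula:
  COP = T_hot_K / (T_hot_K - T_cold_K) = 309.15 / 43.0
  COP = 7.190

7.190


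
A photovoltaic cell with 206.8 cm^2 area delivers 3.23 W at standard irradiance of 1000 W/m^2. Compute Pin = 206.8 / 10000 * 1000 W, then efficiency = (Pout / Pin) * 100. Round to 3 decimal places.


First compute the input power:
  Pin = area_cm2 / 10000 * G = 206.8 / 10000 * 1000 = 20.68 W
Then compute efficiency:
  Efficiency = (Pout / Pin) * 100 = (3.23 / 20.68) * 100
  Efficiency = 15.619%

15.619


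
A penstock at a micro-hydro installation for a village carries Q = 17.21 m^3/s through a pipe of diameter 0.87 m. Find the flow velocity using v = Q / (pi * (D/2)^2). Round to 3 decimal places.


Compute pipe cross-sectional area:
  A = pi * (D/2)^2 = pi * (0.87/2)^2 = 0.5945 m^2
Calculate velocity:
  v = Q / A = 17.21 / 0.5945
  v = 28.950 m/s

28.950


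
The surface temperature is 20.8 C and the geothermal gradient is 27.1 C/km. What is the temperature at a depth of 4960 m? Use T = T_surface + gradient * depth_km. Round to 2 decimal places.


Convert depth to km: 4960 / 1000 = 4.96 km
Temperature increase = gradient * depth_km = 27.1 * 4.96 = 134.42 C
Temperature at depth = T_surface + delta_T = 20.8 + 134.42
T = 155.22 C

155.22


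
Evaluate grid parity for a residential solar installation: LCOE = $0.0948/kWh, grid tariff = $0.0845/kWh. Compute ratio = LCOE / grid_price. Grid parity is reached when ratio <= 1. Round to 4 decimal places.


Compare LCOE to grid price:
  LCOE = $0.0948/kWh, Grid price = $0.0845/kWh
  Ratio = LCOE / grid_price = 0.0948 / 0.0845 = 1.1219
  Grid parity achieved (ratio <= 1)? no

1.1219


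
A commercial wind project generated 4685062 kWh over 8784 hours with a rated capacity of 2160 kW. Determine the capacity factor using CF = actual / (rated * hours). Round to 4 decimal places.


Capacity factor = actual output / maximum possible output
Maximum possible = rated * hours = 2160 * 8784 = 18973440 kWh
CF = 4685062 / 18973440
CF = 0.2469

0.2469


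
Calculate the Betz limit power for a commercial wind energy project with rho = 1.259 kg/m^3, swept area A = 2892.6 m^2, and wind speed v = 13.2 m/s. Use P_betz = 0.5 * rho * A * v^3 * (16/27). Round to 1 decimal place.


The Betz coefficient Cp_max = 16/27 = 0.5926
v^3 = 13.2^3 = 2299.968
P_betz = 0.5 * rho * A * v^3 * Cp_max
P_betz = 0.5 * 1.259 * 2892.6 * 2299.968 * 0.5926
P_betz = 2481773.4 W

2481773.4


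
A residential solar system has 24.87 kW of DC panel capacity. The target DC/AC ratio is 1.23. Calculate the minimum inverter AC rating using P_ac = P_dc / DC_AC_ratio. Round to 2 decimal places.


The inverter AC capacity is determined by the DC/AC ratio.
Given: P_dc = 24.87 kW, DC/AC ratio = 1.23
P_ac = P_dc / ratio = 24.87 / 1.23
P_ac = 20.22 kW

20.22


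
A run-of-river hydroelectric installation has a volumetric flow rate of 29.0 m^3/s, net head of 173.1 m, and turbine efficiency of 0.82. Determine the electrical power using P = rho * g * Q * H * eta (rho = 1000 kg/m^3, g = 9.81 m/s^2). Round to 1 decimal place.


Apply the hydropower formula P = rho * g * Q * H * eta
rho * g = 1000 * 9.81 = 9810.0
P = 9810.0 * 29.0 * 173.1 * 0.82
P = 40381079.6 W

40381079.6


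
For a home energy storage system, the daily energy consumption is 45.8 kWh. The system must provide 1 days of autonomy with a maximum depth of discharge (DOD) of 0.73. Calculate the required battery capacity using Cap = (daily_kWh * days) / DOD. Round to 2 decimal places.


Total energy needed = daily * days = 45.8 * 1 = 45.8 kWh
Account for depth of discharge:
  Cap = total_energy / DOD = 45.8 / 0.73
  Cap = 62.74 kWh

62.74


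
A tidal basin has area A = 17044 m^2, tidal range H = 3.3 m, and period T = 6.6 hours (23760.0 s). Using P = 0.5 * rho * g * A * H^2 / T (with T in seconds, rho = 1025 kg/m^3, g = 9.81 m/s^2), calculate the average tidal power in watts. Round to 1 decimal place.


Convert period to seconds: T = 6.6 * 3600 = 23760.0 s
H^2 = 3.3^2 = 10.89
P = 0.5 * rho * g * A * H^2 / T
P = 0.5 * 1025 * 9.81 * 17044 * 10.89 / 23760.0
P = 39275.0 W

39275.0


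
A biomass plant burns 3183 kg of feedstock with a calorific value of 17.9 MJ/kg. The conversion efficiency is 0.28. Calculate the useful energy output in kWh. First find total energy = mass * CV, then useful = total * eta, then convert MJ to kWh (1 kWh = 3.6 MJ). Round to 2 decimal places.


Total energy = mass * CV = 3183 * 17.9 = 56975.7 MJ
Useful energy = total * eta = 56975.7 * 0.28 = 15953.2 MJ
Convert to kWh: 15953.2 / 3.6
Useful energy = 4431.44 kWh

4431.44
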